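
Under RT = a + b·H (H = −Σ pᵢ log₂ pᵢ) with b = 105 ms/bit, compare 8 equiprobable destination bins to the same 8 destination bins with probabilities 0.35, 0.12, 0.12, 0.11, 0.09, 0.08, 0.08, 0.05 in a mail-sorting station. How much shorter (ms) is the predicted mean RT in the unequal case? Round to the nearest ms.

Equiprobable entropy H₀ = log₂ 8 = 3.0000 bits.
Skewed entropy H = −Σ pᵢ log₂ pᵢ = 2.7263 bits.
ΔRT = b·(H₀ − H) = 105 × 0.2737 = 28.74 ms.

29 ms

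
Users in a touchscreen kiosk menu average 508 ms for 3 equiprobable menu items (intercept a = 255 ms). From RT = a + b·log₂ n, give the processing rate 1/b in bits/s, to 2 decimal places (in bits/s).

6.26 bits/s

Choice component = 508 − 255 = 253 ms over log₂(3) = 1.5850 bits.
b = 253 / 1.5850 = 159.625 ms/bit, so 1/b = 6.265 bits/s.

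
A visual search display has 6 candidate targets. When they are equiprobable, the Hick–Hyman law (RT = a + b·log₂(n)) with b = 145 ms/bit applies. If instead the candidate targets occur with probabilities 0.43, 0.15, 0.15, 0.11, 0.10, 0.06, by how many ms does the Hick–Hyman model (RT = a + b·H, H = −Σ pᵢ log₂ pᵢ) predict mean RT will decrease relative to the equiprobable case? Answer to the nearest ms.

46 ms

Equiprobable entropy H₀ = log₂ 6 = 2.5850 bits.
Skewed entropy H = −Σ pᵢ log₂ pᵢ = 2.2707 bits.
ΔRT = b·(H₀ − H) = 145 × 0.3143 = 45.57 ms.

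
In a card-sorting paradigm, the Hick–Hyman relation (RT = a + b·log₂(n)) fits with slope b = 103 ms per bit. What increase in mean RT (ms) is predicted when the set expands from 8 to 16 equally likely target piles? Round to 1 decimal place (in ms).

The intercept a cancels: ΔRT = b·(log₂ n₂ − log₂ n₁) = b·log₂(n₂/n₁).
log₂(16) − log₂(8) = log₂(16/8) = log₂(2) = 1.
ΔRT = 103 × 1.0000 = 103.000 ms.

103.0 ms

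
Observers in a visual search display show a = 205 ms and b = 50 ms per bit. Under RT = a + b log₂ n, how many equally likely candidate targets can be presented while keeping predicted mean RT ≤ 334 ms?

5

Set 205 + 50·log₂ n ≤ 334 → log₂ n ≤ (334 − 205)/50 = 2.5800.
So n ≤ 2^2.5800 = 5.979; the largest integer n is 5.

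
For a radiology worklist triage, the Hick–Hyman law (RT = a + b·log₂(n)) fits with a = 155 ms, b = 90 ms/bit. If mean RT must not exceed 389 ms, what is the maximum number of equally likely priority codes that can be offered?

6

Set 155 + 90·log₂ n ≤ 389 → log₂ n ≤ (389 − 155)/90 = 2.6000.
So n ≤ 2^2.6000 = 6.063; the largest integer n is 6.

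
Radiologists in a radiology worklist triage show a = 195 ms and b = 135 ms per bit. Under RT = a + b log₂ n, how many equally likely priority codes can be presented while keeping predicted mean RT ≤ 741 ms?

16

135·log₂ n ≤ 741 − 195 = 546, giving log₂ n ≤ 4.0444 and n ≤ 16.501. The largest whole number is 16.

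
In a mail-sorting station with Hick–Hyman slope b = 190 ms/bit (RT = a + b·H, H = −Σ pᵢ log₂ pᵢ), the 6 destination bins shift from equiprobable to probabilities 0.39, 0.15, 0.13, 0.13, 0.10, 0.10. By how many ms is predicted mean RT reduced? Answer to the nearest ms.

41 ms

Equiprobable entropy H₀ = log₂ 6 = 2.5850 bits.
Skewed entropy H = −Σ pᵢ log₂ pᵢ = 2.3700 bits.
ΔRT = b·(H₀ − H) = 190 × 0.2149 = 40.84 ms.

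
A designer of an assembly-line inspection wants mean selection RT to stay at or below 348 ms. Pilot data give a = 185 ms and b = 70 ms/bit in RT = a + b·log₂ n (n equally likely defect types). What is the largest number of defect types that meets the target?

Set 185 + 70·log₂ n ≤ 348 → log₂ n ≤ (348 − 185)/70 = 2.3286.
So n ≤ 2^2.3286 = 5.023; the largest integer n is 5.

5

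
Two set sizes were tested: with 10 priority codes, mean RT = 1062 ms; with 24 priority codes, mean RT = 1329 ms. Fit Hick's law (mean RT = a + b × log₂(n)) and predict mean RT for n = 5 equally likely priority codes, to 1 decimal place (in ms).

With log₂ n on the abscissa the relation is linear; from the two conditions:
  b = (1329 − 1062) / (log₂ 24 − log₂ 10) = 267 / (4.5850 − 3.3219) = 211.396 ms/bit
  a = 1062 − 211.396 × 3.3219 = 359.759 ms
Then RT(5) = 359.759 + 211.396 × log₂ 5 = 359.759 + 211.396 × 2.3219 ≈ 850.604 ms.

850.6 ms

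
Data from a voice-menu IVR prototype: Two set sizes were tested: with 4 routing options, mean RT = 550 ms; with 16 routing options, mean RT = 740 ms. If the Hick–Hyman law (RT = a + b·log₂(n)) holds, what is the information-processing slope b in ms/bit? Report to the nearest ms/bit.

b = (RT₂ − RT₁)/(log₂ n₂ − log₂ n₁) = (740 − 550)/(4 − 2) = 95 ms/bit.

95 ms/bit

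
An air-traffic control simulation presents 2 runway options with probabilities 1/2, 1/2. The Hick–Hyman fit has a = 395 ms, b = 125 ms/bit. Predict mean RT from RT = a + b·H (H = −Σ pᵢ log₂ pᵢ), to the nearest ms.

520 ms

H = −Σ pᵢ log₂ pᵢ = 0.5·1 + 0.5·1 = 1.000 bits.
RT = 395 + 125 × 1.000 = 520.00 ms.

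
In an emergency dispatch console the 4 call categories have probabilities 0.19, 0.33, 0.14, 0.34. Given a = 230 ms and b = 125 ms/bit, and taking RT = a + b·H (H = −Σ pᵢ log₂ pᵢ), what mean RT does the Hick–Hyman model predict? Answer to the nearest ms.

H = 0.19·log₂(1/0.19) + 0.33·log₂(1/0.33) + 0.14·log₂(1/0.14) + 0.34·log₂(1/0.34) = 1.9093 bits.
RT = 230 + 125 × 1.9093 = 468.67 ms.

469 ms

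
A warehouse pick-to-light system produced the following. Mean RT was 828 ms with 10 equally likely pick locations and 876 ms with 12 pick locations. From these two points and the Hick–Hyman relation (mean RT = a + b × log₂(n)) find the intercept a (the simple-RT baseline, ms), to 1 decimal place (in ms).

b = (RT₂ − RT₁)/(log₂ n₂ − log₂ n₁) = (876 − 828)/(3.5850 − 3.3219) = 182.486 ms/bit.
Intercept: a = 828 − 182.486·log₂(10) = 221.796 ms.

221.8 ms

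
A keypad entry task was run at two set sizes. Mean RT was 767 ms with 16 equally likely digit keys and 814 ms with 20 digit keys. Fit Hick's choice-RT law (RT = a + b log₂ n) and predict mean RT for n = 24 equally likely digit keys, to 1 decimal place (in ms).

With log₂ n on the abscissa the relation is linear; from the two conditions:
  b = (814 − 767) / (log₂ 20 − log₂ 16) = 47 / (4.3219 − 4) = 145.995 ms/bit
  a = 767 − 145.995 × 4 = 183.019 ms
Then RT(24) = 183.019 + 145.995 × log₂ 24 = 183.019 + 145.995 × 4.5850 ≈ 852.402 ms.

852.4 ms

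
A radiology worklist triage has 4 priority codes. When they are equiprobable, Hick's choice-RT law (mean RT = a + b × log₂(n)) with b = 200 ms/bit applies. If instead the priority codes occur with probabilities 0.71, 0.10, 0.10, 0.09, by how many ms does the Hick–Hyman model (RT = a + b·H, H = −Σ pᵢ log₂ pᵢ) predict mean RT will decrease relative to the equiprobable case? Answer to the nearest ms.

Equiprobable entropy H₀ = log₂ 4 = 2.0000 bits.
Skewed entropy H = −Σ pᵢ log₂ pᵢ = 1.3279 bits.
ΔRT = b·(H₀ − H) = 200 × 0.6721 = 134.43 ms.

134 ms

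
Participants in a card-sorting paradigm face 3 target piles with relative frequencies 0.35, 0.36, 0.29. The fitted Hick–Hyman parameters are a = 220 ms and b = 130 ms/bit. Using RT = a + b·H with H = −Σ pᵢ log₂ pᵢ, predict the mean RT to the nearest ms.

H = 0.35·log₂(1/0.35) + 0.36·log₂(1/0.36) + 0.29·log₂(1/0.29) = 1.5786 bits.
RT = 220 + 130 × 1.5786 = 425.22 ms.

425 ms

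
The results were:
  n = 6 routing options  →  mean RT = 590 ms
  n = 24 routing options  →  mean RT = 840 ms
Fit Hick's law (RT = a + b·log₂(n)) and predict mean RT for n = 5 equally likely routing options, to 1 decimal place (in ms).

Solve the two-equation system in a and b:
  b = (840 − 590) / (log₂ 24 − log₂ 6) = 250 / (4.5850 − 2.5850) = 125.000 ms/bit
  a = 590 − 125.000 × 2.5850 = 266.880 ms
Then RT(5) = 266.880 + 125.000 × log₂ 5 = 266.880 + 125.000 × 2.3219 ≈ 557.121 ms.

557.1 ms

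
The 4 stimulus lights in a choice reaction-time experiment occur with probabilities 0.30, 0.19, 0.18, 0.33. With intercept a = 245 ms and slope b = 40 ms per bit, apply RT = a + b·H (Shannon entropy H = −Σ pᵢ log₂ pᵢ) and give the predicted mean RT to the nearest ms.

323 ms

Entropy contributions −pᵢ log₂ pᵢ: 0.5211, 0.4552, 0.4453, 0.5278; sum H = 1.9494 bits.
RT = a + bH = 245 + 40·1.9494 = 322.98 ms.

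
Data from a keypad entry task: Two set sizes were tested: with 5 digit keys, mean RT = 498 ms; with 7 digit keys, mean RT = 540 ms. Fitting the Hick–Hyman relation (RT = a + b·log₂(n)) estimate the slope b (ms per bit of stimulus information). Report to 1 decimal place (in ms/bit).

b = (RT₂ − RT₁)/(log₂ n₂ − log₂ n₁) = (540 − 498)/(2.8074 − 2.3219) = 86.522 ms/bit.

86.5 ms/bit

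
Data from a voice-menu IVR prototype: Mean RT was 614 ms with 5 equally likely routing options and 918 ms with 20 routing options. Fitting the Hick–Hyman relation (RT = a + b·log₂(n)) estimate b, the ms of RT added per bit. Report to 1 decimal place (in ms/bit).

152.0 ms/bit

b = (RT₂ − RT₁)/(log₂ n₂ − log₂ n₁) = (918 − 614)/(4.3219 − 2.3219) = 152.000 ms/bit.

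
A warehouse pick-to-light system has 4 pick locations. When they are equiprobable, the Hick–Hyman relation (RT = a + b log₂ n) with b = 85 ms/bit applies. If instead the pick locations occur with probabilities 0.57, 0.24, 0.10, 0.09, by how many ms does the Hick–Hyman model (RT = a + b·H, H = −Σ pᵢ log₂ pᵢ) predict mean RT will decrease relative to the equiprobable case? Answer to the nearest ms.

34 ms

Equiprobable entropy H₀ = log₂ 4 = 2.0000 bits.
Skewed entropy H = −Σ pᵢ log₂ pᵢ = 1.6012 bits.
ΔRT = b·(H₀ − H) = 85 × 0.3988 = 33.90 ms.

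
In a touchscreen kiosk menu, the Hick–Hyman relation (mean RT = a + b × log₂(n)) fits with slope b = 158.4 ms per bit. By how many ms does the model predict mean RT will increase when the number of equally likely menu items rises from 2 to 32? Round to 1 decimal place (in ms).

633.6 ms

The intercept a cancels: ΔRT = b·(log₂ n₂ − log₂ n₁) = b·log₂(n₂/n₁).
log₂(32) − log₂(2) = log₂(32/2) = log₂(16) = 4.
ΔRT = 158.4 × 4.0000 = 633.600 ms.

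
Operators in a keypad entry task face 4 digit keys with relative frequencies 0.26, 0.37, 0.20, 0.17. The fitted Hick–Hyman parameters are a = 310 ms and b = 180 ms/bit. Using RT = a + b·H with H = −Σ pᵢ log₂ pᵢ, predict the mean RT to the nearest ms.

658 ms

Entropy contributions −pᵢ log₂ pᵢ: 0.5053, 0.5307, 0.4644, 0.4346; sum H = 1.9350 bits.
RT = a + bH = 310 + 180·1.9350 = 658.30 ms.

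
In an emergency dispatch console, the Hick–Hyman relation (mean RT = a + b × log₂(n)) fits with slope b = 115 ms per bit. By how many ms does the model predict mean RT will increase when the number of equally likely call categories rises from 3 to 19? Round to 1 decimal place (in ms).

Only the slope matters, since a is common to both: ΔRT = b·log₂(n₂/n₁).
log₂(19) − log₂(3) = 4.2479 − 1.5850 = 2.6630.
ΔRT = 115 × 2.6630 = 306.241 ms.

306.2 ms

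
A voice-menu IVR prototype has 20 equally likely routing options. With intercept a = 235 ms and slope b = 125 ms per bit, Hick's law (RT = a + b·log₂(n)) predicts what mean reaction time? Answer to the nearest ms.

log₂(20) = 4.3219 bits, so RT = 235 + 125 × 4.3219 ≈ 775.241 ms.

775 ms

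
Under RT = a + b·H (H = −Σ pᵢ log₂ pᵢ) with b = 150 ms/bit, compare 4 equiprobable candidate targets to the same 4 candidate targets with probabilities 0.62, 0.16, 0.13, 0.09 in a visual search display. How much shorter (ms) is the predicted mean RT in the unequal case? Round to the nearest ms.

68 ms

Equiprobable entropy H₀ = log₂ 4 = 2.0000 bits.
Skewed entropy H = −Σ pᵢ log₂ pᵢ = 1.5459 bits.
ΔRT = b·(H₀ − H) = 150 × 0.4541 = 68.11 ms.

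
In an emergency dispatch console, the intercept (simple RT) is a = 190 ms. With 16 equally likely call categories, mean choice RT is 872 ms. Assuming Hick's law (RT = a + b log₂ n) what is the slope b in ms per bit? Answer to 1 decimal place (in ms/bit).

log₂(16) = 4 bits.
b = (RT − a)/log₂ n = (872 − 190) / 4 = 170.500 ms/bit.

170.5 ms/bit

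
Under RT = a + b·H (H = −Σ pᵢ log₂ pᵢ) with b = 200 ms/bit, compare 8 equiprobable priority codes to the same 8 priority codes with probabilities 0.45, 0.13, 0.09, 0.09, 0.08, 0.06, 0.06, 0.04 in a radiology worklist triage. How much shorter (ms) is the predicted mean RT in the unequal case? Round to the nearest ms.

102 ms

The RT saving is b·ΔH. Equiprobable H₀ = log₂(8) = 3.0000 bits; with the given probabilities H = 2.4907 bits.
b·(H₀ − H) = 200 × (3.0000 − 2.4907) = 101.86 ms.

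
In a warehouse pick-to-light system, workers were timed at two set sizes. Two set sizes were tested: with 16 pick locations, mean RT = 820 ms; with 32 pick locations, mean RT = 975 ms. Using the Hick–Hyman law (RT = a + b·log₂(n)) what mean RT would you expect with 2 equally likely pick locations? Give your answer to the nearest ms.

355 ms

RT is linear in log₂ n, so two points fix the line:
  b = (975 − 820) / (log₂ 32 − log₂ 16) = 155 / (5 − 4) = 155 ms/bit
  a = 820 − 155 × 4 = 200 ms
Then RT(2) = 200 + 155 × log₂ 2 = 200 + 155 × 1 ≈ 355.000 ms.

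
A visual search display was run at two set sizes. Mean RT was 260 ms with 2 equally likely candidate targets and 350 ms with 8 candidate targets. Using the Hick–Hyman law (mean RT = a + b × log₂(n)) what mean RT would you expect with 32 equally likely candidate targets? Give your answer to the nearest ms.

440 ms

Fit slope and intercept:
  b = (350 − 260) / (log₂ 8 − log₂ 2) = 90 / (3 − 1) = 45 ms/bit
  a = 260 − 45 × 1 = 215 ms
Then RT(32) = 215 + 45 × log₂ 32 = 215 + 45 × 5 ≈ 440.000 ms.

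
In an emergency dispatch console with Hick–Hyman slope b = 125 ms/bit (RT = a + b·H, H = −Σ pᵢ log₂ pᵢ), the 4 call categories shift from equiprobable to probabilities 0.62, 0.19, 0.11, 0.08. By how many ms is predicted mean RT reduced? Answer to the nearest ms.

The RT saving is b·ΔH. Equiprobable H₀ = log₂(4) = 2.0000 bits; with the given probabilities H = 1.5246 bits.
b·(H₀ − H) = 125 × (2.0000 − 1.5246) = 59.42 ms.

59 ms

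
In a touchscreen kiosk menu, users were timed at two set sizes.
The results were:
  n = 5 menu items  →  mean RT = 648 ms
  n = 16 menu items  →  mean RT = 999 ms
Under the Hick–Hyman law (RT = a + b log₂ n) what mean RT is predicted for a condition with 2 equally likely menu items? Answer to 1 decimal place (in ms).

RT is linear in log₂ n, so two points fix the line:
  b = (999 − 648) / (log₂ 16 − log₂ 5) = 351 / (4 − 2.3219) = 209.169 ms/bit
  a = 648 − 209.169 × 2.3219 = 162.325 ms
Then RT(2) = 162.325 + 209.169 × log₂ 2 = 162.325 + 209.169 × 1 ≈ 371.494 ms.

371.5 ms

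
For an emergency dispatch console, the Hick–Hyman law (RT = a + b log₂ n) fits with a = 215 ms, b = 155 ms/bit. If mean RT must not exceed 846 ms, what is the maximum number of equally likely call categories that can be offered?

16

155·log₂ n ≤ 846 − 215 = 631, giving log₂ n ≤ 4.0710 and n ≤ 16.807. The largest whole number is 16.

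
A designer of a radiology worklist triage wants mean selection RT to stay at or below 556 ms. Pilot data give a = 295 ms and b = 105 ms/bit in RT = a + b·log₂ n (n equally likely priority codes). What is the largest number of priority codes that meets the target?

5

105·log₂ n ≤ 556 − 295 = 261, giving log₂ n ≤ 2.4857 and n ≤ 5.601. The largest whole number is 5.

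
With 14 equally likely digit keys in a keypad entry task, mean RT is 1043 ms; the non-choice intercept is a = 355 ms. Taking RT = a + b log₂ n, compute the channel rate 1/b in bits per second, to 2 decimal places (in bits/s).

5.53 bits/s

Choice component = 1043 − 355 = 688 ms over log₂(14) = 3.8074 bits.
b = 688 / 3.8074 = 180.703 ms/bit, so 1/b = 5.534 bits/s.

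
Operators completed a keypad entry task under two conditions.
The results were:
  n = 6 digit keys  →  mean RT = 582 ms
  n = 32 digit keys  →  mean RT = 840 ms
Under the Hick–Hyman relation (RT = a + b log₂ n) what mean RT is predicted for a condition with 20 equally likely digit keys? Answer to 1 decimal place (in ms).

767.6 ms

With log₂ n on the abscissa the relation is linear; from the two conditions:
  b = (840 − 582) / (log₂ 32 − log₂ 6) = 258 / (5 − 2.5850) = 106.831 ms/bit
  a = 582 − 106.831 × 2.5850 = 305.847 ms
Then RT(20) = 305.847 + 106.831 × log₂ 20 = 305.847 + 106.831 × 4.3219 ≈ 767.561 ms.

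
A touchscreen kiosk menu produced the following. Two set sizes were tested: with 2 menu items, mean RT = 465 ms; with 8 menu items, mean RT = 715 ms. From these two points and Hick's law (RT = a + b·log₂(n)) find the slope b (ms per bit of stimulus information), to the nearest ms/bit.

The slope on a log₂ axis is (715 − 465) / (3 − 1) = 125 ms/bit.

125 ms/bit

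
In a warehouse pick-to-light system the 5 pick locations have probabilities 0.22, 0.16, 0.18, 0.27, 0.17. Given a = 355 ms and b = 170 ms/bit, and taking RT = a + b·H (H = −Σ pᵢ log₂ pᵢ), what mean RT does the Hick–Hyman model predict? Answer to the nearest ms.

745 ms

H = 0.22·log₂(1/0.22) + 0.16·log₂(1/0.16) + 0.18·log₂(1/0.18) + 0.27·log₂(1/0.27) + 0.17·log₂(1/0.17) = 2.2935 bits.
RT = 355 + 170 × 2.2935 = 744.90 ms.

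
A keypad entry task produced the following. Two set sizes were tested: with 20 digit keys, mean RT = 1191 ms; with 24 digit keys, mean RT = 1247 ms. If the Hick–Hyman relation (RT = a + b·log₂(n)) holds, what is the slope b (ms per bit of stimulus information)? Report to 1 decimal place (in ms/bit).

212.9 ms/bit

b = (RT₂ − RT₁)/(log₂ n₂ − log₂ n₁) = (1247 − 1191)/(4.5850 − 4.3219) = 212.900 ms/bit.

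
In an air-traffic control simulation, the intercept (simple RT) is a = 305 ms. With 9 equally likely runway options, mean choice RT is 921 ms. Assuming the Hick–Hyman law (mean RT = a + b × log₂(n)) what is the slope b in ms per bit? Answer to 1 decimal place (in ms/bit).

194.3 ms/bit

log₂(9) = 3.1699 bits.
b = (RT − a)/log₂ n = (921 − 305) / 3.1699 = 194.326 ms/bit.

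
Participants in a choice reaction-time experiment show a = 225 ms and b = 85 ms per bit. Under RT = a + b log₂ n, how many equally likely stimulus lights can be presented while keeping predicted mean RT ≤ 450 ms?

6

Set 225 + 85·log₂ n ≤ 450 → log₂ n ≤ (450 − 225)/85 = 2.6471.
So n ≤ 2^2.6471 = 6.264; the largest integer n is 6.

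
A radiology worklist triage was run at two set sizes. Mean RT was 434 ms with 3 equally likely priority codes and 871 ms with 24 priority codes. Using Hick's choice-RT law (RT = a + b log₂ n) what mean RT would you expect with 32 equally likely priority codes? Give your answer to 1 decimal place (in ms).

RT is linear in log₂ n, so two points fix the line:
  b = (871 − 434) / (log₂ 24 − log₂ 3) = 437 / (4.5850 − 1.5850) = 145.667 ms/bit
  a = 434 − 145.667 × 1.5850 = 203.124 ms
Then RT(32) = 203.124 + 145.667 × log₂ 32 = 203.124 + 145.667 × 5 ≈ 931.457 ms.

931.5 ms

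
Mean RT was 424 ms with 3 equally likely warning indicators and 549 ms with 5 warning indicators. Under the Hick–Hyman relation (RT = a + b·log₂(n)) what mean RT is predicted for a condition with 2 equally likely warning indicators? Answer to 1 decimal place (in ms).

324.8 ms

RT is linear in log₂ n, so two points fix the line:
  b = (549 − 424) / (log₂ 5 − log₂ 3) = 125 / (2.3219 − 1.5850) = 169.614 ms/bit
  a = 424 − 169.614 × 1.5850 = 155.167 ms
Then RT(2) = 155.167 + 169.614 × log₂ 2 = 155.167 + 169.614 × 1 ≈ 324.782 ms.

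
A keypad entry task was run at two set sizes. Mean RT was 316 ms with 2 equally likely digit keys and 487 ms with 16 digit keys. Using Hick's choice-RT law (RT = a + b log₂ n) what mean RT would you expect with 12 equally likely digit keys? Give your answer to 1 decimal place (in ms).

Solve the two-equation system in a and b:
  b = (487 − 316) / (log₂ 16 − log₂ 2) = 171 / (4 − 1) = 57.000 ms/bit
  a = 316 − 57.000 × 1 = 259.000 ms
Then RT(12) = 259.000 + 57.000 × log₂ 12 = 259.000 + 57.000 × 3.5850 ≈ 463.343 ms.

463.3 ms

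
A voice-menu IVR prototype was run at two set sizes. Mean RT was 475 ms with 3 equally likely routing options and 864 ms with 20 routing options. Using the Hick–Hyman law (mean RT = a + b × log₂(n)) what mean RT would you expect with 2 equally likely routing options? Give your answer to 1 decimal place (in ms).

RT is linear in log₂ n, so two points fix the line:
  b = (864 − 475) / (log₂ 20 − log₂ 3) = 389 / (4.3219 − 1.5850) = 142.128 ms/bit
  a = 475 − 142.128 × 1.5850 = 249.732 ms
Then RT(2) = 249.732 + 142.128 × log₂ 2 = 249.732 + 142.128 × 1 ≈ 391.860 ms.

391.9 ms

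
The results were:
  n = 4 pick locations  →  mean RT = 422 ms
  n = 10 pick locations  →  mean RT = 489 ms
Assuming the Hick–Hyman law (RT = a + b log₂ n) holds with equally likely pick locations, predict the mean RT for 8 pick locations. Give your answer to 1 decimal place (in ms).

472.7 ms

RT is linear in log₂ n, so two points fix the line:
  b = (489 − 422) / (log₂ 10 − log₂ 4) = 67 / (3.3219 − 2) = 50.684 ms/bit
  a = 422 − 50.684 × 2 = 320.633 ms
Then RT(8) = 320.633 + 50.684 × log₂ 8 = 320.633 + 50.684 × 3 ≈ 472.684 ms.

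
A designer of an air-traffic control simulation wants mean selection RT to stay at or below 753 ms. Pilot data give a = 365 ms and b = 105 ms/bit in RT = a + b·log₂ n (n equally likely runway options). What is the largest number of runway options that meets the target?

Information budget: (753 − 365)/105 = 3.6952 bits, so n ≤ 2^3.6952 = 12.953 → at most 12.

12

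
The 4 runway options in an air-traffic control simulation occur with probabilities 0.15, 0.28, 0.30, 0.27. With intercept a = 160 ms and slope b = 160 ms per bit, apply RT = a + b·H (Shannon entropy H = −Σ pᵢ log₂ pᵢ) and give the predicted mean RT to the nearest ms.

473 ms

Entropy contributions −pᵢ log₂ pᵢ: 0.4105, 0.5142, 0.5211, 0.5100; sum H = 1.9559 bits.
RT = a + bH = 160 + 160·1.9559 = 472.94 ms.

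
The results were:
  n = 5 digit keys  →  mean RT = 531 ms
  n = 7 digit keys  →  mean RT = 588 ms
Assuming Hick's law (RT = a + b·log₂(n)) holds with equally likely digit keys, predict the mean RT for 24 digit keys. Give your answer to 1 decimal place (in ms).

796.7 ms

Solve the two-equation system in a and b:
  b = (588 − 531) / (log₂ 7 − log₂ 5) = 57 / (2.8074 − 2.3219) = 117.422 ms/bit
  a = 531 − 117.422 × 2.3219 = 258.354 ms
Then RT(24) = 258.354 + 117.422 × log₂ 24 = 258.354 + 117.422 × 4.5850 ≈ 796.731 ms.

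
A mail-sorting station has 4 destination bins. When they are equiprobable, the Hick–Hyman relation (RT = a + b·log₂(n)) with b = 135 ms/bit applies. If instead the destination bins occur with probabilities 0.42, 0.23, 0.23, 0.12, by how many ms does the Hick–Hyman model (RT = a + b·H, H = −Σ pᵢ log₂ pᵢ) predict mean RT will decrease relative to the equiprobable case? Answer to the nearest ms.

18 ms

Equiprobable entropy H₀ = log₂ 4 = 2.0000 bits.
Skewed entropy H = −Σ pᵢ log₂ pᵢ = 1.8680 bits.
ΔRT = b·(H₀ − H) = 135 × 0.1320 = 17.81 ms.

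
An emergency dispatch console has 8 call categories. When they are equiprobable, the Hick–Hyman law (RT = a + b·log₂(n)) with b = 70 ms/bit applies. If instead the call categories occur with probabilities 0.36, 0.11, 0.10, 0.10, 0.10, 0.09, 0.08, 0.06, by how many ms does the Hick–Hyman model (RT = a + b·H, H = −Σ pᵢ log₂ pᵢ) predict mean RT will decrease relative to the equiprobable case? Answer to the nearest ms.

The RT saving is b·ΔH. Equiprobable H₀ = log₂(8) = 3.0000 bits; with the given probabilities H = 2.7252 bits.
b·(H₀ − H) = 70 × (3.0000 − 2.7252) = 19.24 ms.

19 ms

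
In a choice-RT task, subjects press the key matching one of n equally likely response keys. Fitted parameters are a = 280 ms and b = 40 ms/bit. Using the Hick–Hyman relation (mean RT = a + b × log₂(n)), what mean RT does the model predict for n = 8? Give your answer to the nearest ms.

log₂(8) = 3 bits, so RT = 280 + 40 × 3 ≈ 400.000 ms.

400 ms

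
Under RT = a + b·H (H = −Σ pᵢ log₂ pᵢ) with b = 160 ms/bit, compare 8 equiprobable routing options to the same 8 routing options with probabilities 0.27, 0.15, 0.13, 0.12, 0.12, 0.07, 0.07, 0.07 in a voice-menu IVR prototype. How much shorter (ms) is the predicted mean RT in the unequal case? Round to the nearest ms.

Equiprobable entropy H₀ = log₂ 8 = 3.0000 bits.
Skewed entropy H = −Σ pᵢ log₂ pᵢ = 2.8430 bits.
ΔRT = b·(H₀ − H) = 160 × 0.1570 = 25.12 ms.

25 ms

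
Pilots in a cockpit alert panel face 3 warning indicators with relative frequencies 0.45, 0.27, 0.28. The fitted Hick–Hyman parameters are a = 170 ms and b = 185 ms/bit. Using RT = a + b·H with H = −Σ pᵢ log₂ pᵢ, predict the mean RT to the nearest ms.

455 ms

H = 0.45·log₂(1/0.45) + 0.27·log₂(1/0.27) + 0.28·log₂(1/0.28) = 1.5426 bits.
RT = 170 + 185 × 1.5426 = 455.39 ms.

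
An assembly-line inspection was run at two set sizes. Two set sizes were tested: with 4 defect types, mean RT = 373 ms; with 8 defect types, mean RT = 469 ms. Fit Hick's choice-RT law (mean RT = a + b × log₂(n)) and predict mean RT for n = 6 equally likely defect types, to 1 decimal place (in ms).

Solve the two-equation system in a and b:
  b = (469 − 373) / (log₂ 8 − log₂ 4) = 96 / (3 − 2) = 96.000 ms/bit
  a = 373 − 96.000 × 2 = 181.000 ms
Then RT(6) = 181.000 + 96.000 × log₂ 6 = 181.000 + 96.000 × 2.5850 ≈ 429.156 ms.

429.2 ms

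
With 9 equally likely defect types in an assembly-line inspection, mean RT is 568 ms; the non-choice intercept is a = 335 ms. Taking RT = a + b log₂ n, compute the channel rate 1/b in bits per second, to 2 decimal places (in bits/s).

13.60 bits/s

Choice component = 568 − 335 = 233 ms over log₂(9) = 3.1699 bits.
b = 233 / 3.1699 = 73.503 ms/bit, so 1/b = 13.605 bits/s.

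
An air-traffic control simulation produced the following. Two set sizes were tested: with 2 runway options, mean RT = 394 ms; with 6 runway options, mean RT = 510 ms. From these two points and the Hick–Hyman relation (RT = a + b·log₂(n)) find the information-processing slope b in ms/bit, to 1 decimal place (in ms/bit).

73.2 ms/bit

Slope: b = (510 − 394) / (log₂ 6 − log₂ 2) = 116/1.5850 = 73.188 ms/bit.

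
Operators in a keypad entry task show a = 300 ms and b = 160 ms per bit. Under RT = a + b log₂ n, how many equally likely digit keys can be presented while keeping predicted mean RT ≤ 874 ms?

12

Information budget: (874 − 300)/160 = 3.5875 bits, so n ≤ 2^3.5875 = 12.021 → at most 12.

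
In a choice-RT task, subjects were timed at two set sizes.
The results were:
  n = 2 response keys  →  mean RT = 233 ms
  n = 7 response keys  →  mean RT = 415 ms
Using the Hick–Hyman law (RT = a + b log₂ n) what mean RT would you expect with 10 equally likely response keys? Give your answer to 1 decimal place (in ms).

466.8 ms

RT is linear in log₂ n, so two points fix the line:
  b = (415 − 233) / (log₂ 7 − log₂ 2) = 182 / (2.8074 − 1) = 100.700 ms/bit
  a = 233 − 100.700 × 1 = 132.300 ms
Then RT(10) = 132.300 + 100.700 × log₂ 10 = 132.300 + 100.700 × 3.3219 ≈ 466.817 ms.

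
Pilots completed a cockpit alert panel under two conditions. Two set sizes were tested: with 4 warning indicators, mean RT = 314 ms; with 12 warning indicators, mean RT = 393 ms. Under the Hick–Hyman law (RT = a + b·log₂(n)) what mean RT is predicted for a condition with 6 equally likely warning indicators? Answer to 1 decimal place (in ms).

Solve the two-equation system in a and b:
  b = (393 − 314) / (log₂ 12 − log₂ 4) = 79 / (3.5850 − 2) = 49.843 ms/bit
  a = 314 − 49.843 × 2 = 214.313 ms
Then RT(6) = 214.313 + 49.843 × log₂ 6 = 214.313 + 49.843 × 2.5850 ≈ 343.157 ms.

343.2 ms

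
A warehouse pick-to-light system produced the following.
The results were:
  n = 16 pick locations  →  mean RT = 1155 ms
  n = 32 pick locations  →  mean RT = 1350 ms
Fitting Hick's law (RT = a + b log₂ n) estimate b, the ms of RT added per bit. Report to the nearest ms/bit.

195 ms/bit

Slope: b = (1350 − 1155) / (log₂ 32 − log₂ 16) = 195/1.0000 = 195 ms/bit.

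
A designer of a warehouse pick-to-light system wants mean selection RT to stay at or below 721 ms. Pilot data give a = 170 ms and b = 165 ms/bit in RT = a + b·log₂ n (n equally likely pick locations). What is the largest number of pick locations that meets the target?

165·log₂ n ≤ 721 − 170 = 551, giving log₂ n ≤ 3.3394 and n ≤ 10.122. The largest whole number is 10.

10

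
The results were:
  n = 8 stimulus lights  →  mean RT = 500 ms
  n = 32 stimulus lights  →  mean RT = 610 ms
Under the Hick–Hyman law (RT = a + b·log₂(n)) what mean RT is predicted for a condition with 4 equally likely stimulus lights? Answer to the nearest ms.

445 ms

RT is linear in log₂ n, so two points fix the line:
  b = (610 − 500) / (log₂ 32 − log₂ 8) = 110 / (5 − 3) = 55 ms/bit
  a = 500 − 55 × 3 = 335 ms
Then RT(4) = 335 + 55 × log₂ 4 = 335 + 55 × 2 ≈ 445.000 ms.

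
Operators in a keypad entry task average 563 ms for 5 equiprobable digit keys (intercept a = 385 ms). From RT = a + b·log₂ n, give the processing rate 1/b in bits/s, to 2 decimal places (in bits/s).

13.04 bits/s

Choice component = 563 − 385 = 178 ms over log₂(5) = 2.3219 bits.
b = 178 / 2.3219 = 76.660 ms/bit, so 1/b = 13.045 bits/s.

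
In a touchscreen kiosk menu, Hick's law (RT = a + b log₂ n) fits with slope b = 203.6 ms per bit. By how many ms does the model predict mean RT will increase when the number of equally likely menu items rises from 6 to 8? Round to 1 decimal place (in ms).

Only the slope matters, since a is common to both: ΔRT = b·log₂(n₂/n₁).
log₂(8) − log₂(6) = 3 − 2.5850 = 0.4150.
ΔRT = 203.6 × 0.4150 = 84.502 ms.

84.5 ms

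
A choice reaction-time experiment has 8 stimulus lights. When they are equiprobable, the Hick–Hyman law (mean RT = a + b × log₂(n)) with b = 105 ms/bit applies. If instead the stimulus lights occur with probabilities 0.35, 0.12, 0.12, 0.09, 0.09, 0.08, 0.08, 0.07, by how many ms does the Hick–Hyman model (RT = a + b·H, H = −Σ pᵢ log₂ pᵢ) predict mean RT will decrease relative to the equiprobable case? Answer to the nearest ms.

27 ms

Equiprobable entropy H₀ = log₂ 8 = 3.0000 bits.
Skewed entropy H = −Σ pᵢ log₂ pᵢ = 2.7411 bits.
ΔRT = b·(H₀ − H) = 105 × 0.2589 = 27.18 ms.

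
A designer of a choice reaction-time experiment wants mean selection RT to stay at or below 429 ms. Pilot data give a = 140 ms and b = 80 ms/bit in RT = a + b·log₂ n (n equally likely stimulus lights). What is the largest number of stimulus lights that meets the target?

80·log₂ n ≤ 429 − 140 = 289, giving log₂ n ≤ 3.6125 and n ≤ 12.231. The largest whole number is 12.

12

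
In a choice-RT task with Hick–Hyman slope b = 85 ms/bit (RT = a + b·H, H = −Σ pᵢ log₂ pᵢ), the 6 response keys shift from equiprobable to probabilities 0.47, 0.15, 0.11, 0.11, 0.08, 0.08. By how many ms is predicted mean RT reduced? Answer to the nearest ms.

32 ms

The RT saving is b·ΔH. Equiprobable H₀ = log₂(6) = 2.5850 bits; with the given probabilities H = 2.2061 bits.
b·(H₀ − H) = 85 × (2.5850 − 2.2061) = 32.20 ms.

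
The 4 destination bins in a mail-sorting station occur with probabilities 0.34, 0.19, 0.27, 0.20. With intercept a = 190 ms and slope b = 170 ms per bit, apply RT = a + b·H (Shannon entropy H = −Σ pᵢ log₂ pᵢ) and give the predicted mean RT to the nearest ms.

H = 0.34·log₂(1/0.34) + 0.19·log₂(1/0.19) + 0.27·log₂(1/0.27) + 0.20·log₂(1/0.20) = 1.9588 bits.
RT = 190 + 170 × 1.9588 = 523.00 ms.

523 ms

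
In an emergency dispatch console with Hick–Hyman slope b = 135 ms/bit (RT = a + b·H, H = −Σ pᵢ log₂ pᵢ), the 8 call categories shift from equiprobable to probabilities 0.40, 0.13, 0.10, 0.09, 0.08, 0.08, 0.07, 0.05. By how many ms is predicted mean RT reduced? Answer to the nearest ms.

Equiprobable entropy H₀ = log₂ 8 = 3.0000 bits.
Skewed entropy H = −Σ pᵢ log₂ pᵢ = 2.6239 bits.
ΔRT = b·(H₀ − H) = 135 × 0.3761 = 50.77 ms.

51 ms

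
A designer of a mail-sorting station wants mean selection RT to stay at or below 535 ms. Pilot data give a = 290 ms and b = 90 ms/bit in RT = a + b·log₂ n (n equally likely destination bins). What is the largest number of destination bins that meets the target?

Information budget: (535 − 290)/90 = 2.7222 bits, so n ≤ 2^2.7222 = 6.599 → at most 6.

6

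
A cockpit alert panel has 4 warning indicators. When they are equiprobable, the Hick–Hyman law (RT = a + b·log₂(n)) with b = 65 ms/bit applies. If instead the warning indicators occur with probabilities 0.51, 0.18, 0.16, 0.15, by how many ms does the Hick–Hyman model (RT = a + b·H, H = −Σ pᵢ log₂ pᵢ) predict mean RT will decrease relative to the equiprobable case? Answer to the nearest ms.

15 ms

The RT saving is b·ΔH. Equiprobable H₀ = log₂(4) = 2.0000 bits; with the given probabilities H = 1.7743 bits.
b·(H₀ − H) = 65 × (2.0000 − 1.7743) = 14.67 ms.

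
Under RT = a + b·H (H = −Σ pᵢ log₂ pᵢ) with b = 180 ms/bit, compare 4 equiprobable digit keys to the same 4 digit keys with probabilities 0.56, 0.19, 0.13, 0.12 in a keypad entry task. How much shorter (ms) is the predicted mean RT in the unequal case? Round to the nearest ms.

59 ms

Equiprobable entropy H₀ = log₂ 4 = 2.0000 bits.
Skewed entropy H = −Σ pᵢ log₂ pᵢ = 1.6734 bits.
ΔRT = b·(H₀ − H) = 180 × 0.3266 = 58.79 ms.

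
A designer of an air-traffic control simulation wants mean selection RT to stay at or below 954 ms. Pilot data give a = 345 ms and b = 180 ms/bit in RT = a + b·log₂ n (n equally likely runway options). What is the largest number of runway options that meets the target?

10

Information budget: (954 − 345)/180 = 3.3833 bits, so n ≤ 2^3.3833 = 10.435 → at most 10.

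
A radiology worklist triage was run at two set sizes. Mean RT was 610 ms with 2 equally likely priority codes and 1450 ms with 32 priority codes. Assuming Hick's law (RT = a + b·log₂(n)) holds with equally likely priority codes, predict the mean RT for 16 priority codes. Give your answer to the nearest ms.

With log₂ n on the abscissa the relation is linear; from the two conditions:
  b = (1450 − 610) / (log₂ 32 − log₂ 2) = 840 / (5 − 1) = 210 ms/bit
  a = 610 − 210 × 1 = 400 ms
Then RT(16) = 400 + 210 × log₂ 16 = 400 + 210 × 4 ≈ 1240.000 ms.

1240 ms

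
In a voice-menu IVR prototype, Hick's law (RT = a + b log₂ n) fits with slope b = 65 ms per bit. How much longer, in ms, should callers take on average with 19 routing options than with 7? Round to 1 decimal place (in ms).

93.6 ms

The intercept a cancels: ΔRT = b·(log₂ n₂ − log₂ n₁) = b·log₂(n₂/n₁).
log₂(19) − log₂(7) = 4.2479 − 2.8074 = 1.4406.
ΔRT = 65 × 1.4406 = 93.637 ms.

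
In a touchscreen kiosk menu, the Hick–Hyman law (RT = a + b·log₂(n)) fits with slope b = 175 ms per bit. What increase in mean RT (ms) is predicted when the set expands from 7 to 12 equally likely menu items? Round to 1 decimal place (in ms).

136.1 ms

Only the slope matters, since a is common to both: ΔRT = b·log₂(n₂/n₁).
log₂(12) − log₂(7) = 3.5850 − 2.8074 = 0.7776.
ΔRT = 175 × 0.7776 = 136.081 ms.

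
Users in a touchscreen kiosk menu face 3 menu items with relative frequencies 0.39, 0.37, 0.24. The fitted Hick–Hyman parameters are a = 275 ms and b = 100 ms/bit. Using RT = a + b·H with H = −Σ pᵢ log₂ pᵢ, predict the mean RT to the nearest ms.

H = 0.39·log₂(1/0.39) + 0.37·log₂(1/0.37) + 0.24·log₂(1/0.24) = 1.5547 bits.
RT = 275 + 100 × 1.5547 = 430.47 ms.

430 ms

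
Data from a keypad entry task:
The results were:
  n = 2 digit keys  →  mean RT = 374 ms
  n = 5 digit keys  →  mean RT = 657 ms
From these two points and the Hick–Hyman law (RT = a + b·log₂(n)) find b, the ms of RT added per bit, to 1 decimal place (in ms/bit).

214.1 ms/bit

The slope on a log₂ axis is (657 − 374) / (2.3219 − 1) = 214.081 ms/bit.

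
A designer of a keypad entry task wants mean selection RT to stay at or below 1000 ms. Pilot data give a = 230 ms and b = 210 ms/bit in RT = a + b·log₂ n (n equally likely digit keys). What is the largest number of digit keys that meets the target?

Set 230 + 210·log₂ n ≤ 1000 → log₂ n ≤ (1000 − 230)/210 = 3.6667.
So n ≤ 2^3.6667 = 12.699; the largest integer n is 12.

12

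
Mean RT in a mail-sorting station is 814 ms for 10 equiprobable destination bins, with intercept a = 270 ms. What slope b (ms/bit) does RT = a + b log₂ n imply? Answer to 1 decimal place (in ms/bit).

b = (814 − 270) / log₂(10) = 544 / 3.3219 = 163.760 ms/bit.

163.8 ms/bit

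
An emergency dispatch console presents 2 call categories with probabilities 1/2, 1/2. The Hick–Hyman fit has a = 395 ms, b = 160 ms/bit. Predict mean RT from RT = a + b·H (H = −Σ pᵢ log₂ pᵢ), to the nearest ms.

Each term −pᵢ log₂ pᵢ: 0.5·1 + 0.5·1; summed, H = 1.000 bits.
Mean RT = a + bH = 395 + 160·1.000 = 555.00 ms.

555 ms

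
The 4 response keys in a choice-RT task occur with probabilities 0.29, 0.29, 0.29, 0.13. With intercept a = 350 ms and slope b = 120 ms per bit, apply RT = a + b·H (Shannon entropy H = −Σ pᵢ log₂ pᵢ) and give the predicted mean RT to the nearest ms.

582 ms

Entropy contributions −pᵢ log₂ pᵢ: 0.5179, 0.5179, 0.5179, 0.3826; sum H = 1.9364 bits.
RT = a + bH = 350 + 120·1.9364 = 582.36 ms.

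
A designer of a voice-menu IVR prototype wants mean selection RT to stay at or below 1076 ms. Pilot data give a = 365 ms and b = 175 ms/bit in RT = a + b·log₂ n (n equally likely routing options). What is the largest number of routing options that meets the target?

Set 365 + 175·log₂ n ≤ 1076 → log₂ n ≤ (1076 − 365)/175 = 4.0629.
So n ≤ 2^4.0629 = 16.713; the largest integer n is 16.

16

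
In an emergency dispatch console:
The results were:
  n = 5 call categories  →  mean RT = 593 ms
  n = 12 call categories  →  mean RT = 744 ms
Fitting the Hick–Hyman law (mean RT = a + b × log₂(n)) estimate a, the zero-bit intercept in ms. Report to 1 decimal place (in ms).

The slope on a log₂ axis is (744 − 593) / (3.5850 − 2.3219) = 119.553 ms/bit.
a = RT₁ − b·log₂ n₁ = 593 − 119.553 × 2.3219 = 315.406 ms.

315.4 ms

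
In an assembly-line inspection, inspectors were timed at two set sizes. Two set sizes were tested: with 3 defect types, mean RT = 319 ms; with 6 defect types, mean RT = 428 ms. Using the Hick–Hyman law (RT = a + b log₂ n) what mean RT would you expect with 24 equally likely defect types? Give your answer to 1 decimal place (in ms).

Fit slope and intercept:
  b = (428 − 319) / (log₂ 6 − log₂ 3) = 109 / (2.5850 − 1.5850) = 109.000 ms/bit
  a = 319 − 109.000 × 1.5850 = 146.239 ms
Then RT(24) = 146.239 + 109.000 × log₂ 24 = 146.239 + 109.000 × 4.5850 ≈ 646.000 ms.

646.0 ms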